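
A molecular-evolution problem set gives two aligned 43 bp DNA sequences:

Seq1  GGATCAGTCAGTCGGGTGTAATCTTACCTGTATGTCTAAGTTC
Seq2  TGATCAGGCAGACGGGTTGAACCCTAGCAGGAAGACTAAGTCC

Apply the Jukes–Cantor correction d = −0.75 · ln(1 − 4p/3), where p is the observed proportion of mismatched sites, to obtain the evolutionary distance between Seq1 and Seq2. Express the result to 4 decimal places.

0.3870

Differing sites — 1:G/T; 8:T/G; 12:T/A; 18:G/T; 19:T/G; 22:T/C; 24:T/C; 27:C/G; 29:T/A; 31:T/G; 33:T/A; 35:T/A; 42:T/C.
p = 13/43 = 0.302326.
d = −0.75 · ln(1 − (4/3)·0.302326) = −0.75 · ln(0.596899) = −0.75 · (-0.516007) = 0.3870.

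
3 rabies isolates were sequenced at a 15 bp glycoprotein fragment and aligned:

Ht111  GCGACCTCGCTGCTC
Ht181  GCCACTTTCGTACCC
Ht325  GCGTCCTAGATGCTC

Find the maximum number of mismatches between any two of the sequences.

8

Pairwise Hamming distances:
  Ht111 vs Ht181: 7
  Ht111 vs Ht325: 3
  Ht181 vs Ht325: 8
The largest is 8, between Ht181 and Ht325.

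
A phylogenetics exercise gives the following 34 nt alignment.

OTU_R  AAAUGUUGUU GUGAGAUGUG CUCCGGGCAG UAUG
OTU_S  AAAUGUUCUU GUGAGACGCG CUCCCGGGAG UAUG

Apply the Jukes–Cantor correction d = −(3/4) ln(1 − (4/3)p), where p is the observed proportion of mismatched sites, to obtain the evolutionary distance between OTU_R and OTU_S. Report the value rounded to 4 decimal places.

Differing sites — 8:G/C; 17:U/C; 19:U/C; 25:G/C; 28:C/G.
p = 5/34 = 0.147059.
d = −0.75 · ln(1 − (4/3)·0.147059) = −0.75 · ln(0.803921) = −0.75 · (-0.218254) = 0.1637.

0.1637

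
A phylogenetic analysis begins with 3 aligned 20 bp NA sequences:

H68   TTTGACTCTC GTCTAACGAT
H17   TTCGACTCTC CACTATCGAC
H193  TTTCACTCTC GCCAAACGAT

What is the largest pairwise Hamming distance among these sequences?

Pairwise Hamming distances:
  H68 vs H17: 5
  H68 vs H193: 3
  H17 vs H193: 7
The largest is 7, between H17 and H193.

7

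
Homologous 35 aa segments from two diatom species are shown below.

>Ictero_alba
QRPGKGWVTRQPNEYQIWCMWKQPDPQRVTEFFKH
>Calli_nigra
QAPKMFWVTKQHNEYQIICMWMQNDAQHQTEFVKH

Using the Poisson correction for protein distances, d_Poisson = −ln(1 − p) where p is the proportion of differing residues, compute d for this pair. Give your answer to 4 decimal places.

Differing sites — 2:R/A; 4:G/K; 5:K/M; 6:G/F; 10:R/K; 12:P/H; 18:W/I; 22:K/M; 24:P/N; 26:P/A; 28:R/H; 29:V/Q; 33:F/V.
p = 13/35 = 0.371429.
d = −ln(1 − 0.371429) = −ln(0.628571) = 0.4643.

0.4643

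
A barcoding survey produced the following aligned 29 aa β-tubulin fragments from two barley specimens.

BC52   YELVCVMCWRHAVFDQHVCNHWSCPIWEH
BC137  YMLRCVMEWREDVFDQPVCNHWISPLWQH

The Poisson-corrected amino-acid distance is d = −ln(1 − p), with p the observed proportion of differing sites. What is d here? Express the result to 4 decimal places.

Differing sites — 2:E/M; 4:V/R; 8:C/E; 11:H/E; 12:A/D; 17:H/P; 23:S/I; 24:C/S; 26:I/L; 28:E/Q.
p = 10/29 = 0.344828.
d = −ln(1 − 0.344828) = −ln(0.655172) = 0.4229.

0.4229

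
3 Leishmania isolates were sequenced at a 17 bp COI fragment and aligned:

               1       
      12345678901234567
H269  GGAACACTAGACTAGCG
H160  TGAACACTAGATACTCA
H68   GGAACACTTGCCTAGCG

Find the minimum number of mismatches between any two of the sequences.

Pairwise Hamming distances:
  H269 vs H160: 6
  H269 vs H68: 2
  H160 vs H68: 8
The smallest is 2, between H269 and H68.

2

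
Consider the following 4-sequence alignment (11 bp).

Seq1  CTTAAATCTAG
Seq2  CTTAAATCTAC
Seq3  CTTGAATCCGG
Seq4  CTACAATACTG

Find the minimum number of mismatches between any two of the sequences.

1

Pairwise Hamming distances:
  Seq1 vs Seq2: 1
  Seq1 vs Seq3: 3
  Seq1 vs Seq4: 5
  Seq2 vs Seq3: 4
  Seq2 vs Seq4: 6
  Seq3 vs Seq4: 4
The smallest is 1, between Seq1 and Seq2.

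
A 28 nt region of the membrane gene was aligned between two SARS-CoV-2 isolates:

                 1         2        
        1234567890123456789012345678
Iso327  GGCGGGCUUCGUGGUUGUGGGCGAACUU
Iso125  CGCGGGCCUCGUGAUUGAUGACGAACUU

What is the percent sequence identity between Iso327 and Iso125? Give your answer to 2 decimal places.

Differing sites — 1:G/C; 8:U/C; 14:G/A; 18:U/A; 19:G/U; 21:G/A.
22 of the 28 sites match, so the percent identity is 22/28 × 100 = 78.57%.

78.57%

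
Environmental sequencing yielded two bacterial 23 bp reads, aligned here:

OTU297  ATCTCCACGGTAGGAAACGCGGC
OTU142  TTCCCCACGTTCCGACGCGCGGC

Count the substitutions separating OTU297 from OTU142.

Differing sites — 1:A/T; 4:T/C; 10:G/T; 12:A/C; 13:G/C; 16:A/C; 17:A/G.
That gives 7 mismatches out of 23 aligned sites, so the Hamming distance is 7.

7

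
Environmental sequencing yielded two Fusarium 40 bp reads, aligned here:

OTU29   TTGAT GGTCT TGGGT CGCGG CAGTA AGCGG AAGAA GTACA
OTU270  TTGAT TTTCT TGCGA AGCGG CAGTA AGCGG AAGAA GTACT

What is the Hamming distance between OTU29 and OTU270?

6

Differing sites — 6:G/T; 7:G/T; 13:G/C; 15:T/A; 16:C/A; 40:A/T.
That gives 6 mismatches out of 40 aligned sites, so the Hamming distance is 6.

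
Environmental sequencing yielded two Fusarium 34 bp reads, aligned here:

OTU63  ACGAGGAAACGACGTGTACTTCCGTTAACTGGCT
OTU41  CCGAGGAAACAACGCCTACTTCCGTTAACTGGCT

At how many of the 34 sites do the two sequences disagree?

4

The sequences differ at positions 1 (A/C), 11 (G/A), 15 (T/C), 16 (G/C).
That gives 4 mismatches out of 34 aligned sites, so the Hamming distance is 4.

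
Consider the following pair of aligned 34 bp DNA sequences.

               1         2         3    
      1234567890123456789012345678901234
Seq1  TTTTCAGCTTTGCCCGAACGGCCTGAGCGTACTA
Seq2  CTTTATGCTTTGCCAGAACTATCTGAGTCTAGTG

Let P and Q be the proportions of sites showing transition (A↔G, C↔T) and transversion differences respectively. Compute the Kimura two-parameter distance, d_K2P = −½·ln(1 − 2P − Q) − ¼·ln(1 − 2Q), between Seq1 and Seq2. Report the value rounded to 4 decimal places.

Differing sites — 1:T/C (Ti); 5:C/A (Tv); 6:A/T (Tv); 15:C/A (Tv); 20:G/T (Tv); 21:G/A (Ti); 22:C/T (Ti); 28:C/T (Ti); 29:G/C (Tv); 32:C/G (Tv); 34:A/G (Ti).
Of the 11 differences, 5 transitions and 6 transversions over 34 sites: P = 5/34 = 0.147059, Q = 6/34 = 0.176471.
d = −0.5·ln(0.529411) − 0.25·ln(0.647058) = −0.5·(-0.635990) − 0.25·(-0.435319) = 0.4268.

0.4268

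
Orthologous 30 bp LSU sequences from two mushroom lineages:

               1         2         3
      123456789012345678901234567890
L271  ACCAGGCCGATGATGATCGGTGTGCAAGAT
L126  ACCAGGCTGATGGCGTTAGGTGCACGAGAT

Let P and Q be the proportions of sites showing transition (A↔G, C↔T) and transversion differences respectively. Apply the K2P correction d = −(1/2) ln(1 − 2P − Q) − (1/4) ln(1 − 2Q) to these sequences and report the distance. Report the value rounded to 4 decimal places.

Mismatches occur at site 8 (C→T, transition), site 13 (A→G, transition), site 14 (T→C, transition), site 16 (A→T, transversion), site 18 (C→A, transversion), site 23 (T→C, transition), site 24 (G→A, transition), site 26 (A→G, transition).
Of the 8 differences, 6 transitions and 2 transversions over 30 sites: P = 6/30 = 0.200000, Q = 2/30 = 0.066667.
d = −0.5·ln(0.533333) − 0.25·ln(0.866666) = −0.5·(-0.628609) − 0.25·(-0.143102) = 0.3501.

0.3501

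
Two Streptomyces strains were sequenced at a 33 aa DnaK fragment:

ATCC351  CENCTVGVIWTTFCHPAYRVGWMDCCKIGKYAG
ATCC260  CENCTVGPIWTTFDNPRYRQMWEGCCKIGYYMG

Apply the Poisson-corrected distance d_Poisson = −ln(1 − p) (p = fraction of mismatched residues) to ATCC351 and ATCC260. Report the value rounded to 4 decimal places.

Differing sites — 8:V/P; 14:C/D; 15:H/N; 17:A/R; 20:V/Q; 21:G/M; 23:M/E; 24:D/G; 30:K/Y; 32:A/M.
p = 10/33 = 0.303030.
d = −ln(1 − 0.303030) = −ln(0.696970) = 0.3610.

0.3610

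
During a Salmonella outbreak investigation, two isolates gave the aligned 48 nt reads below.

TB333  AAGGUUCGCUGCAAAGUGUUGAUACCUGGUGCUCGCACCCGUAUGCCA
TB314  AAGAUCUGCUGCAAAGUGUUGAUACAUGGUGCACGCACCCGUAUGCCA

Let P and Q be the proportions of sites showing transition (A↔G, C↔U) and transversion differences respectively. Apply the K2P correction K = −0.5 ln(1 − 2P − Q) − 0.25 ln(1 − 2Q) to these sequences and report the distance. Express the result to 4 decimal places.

0.1129

Differing sites — 4:G/A (Ti); 6:U/C (Ti); 7:C/U (Ti); 26:C/A (Tv); 33:U/A (Tv).
Of the 5 differences, 3 transitions and 2 transversions over 48 sites: P = 3/48 = 0.062500, Q = 2/48 = 0.041667.
d = −0.5·ln(0.833333) − 0.25·ln(0.916666) = −0.5·(-0.182322) − 0.25·(-0.087012) = 0.1129.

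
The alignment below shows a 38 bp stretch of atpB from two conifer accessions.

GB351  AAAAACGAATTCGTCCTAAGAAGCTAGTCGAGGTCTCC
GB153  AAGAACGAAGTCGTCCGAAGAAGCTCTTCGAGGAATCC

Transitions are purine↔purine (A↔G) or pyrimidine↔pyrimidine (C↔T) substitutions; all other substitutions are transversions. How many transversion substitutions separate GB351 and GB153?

Differing sites — 3:A/G (Ti); 10:T/G (Tv); 17:T/G (Tv); 26:A/C (Tv); 27:G/T (Tv); 34:T/A (Tv); 35:C/A (Tv).
Of the 7 differences, 1 transition and 6 transversions, so the answer is 6.

6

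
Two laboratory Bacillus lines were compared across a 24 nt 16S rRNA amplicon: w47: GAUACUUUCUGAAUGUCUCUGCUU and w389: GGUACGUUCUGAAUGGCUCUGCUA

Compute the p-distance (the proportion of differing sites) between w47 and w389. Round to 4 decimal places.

Differing sites — 2:A/G; 6:U/G; 16:U/G; 24:U/A.
There are 4 differences over 24 sites, so p = 4/24 = 0.1667.

0.1667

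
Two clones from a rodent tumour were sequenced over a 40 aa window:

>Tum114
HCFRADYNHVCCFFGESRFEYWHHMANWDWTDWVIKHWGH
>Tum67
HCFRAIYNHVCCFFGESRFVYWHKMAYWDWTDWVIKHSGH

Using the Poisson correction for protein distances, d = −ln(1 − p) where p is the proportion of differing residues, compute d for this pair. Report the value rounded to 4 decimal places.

The sequences differ at positions 6 (D/I), 20 (E/V), 24 (H/K), 27 (N/Y), 38 (W/S).
p = 5/40 = 0.125000.
d = −ln(1 − 0.125000) = −ln(0.875000) = 0.1335.

0.1335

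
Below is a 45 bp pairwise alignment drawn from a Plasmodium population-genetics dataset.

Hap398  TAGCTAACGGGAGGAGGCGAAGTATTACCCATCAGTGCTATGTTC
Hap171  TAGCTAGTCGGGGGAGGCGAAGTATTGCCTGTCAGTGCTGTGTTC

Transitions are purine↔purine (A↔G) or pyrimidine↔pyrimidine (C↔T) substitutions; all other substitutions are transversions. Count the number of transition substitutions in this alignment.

Differing sites — 7:A/G (Ti); 8:C/T (Ti); 9:G/C (Tv); 12:A/G (Ti); 27:A/G (Ti); 30:C/T (Ti); 31:A/G (Ti); 40:A/G (Ti).
Of the 8 differences, 7 transitions and 1 transversion, so the answer is 7.

7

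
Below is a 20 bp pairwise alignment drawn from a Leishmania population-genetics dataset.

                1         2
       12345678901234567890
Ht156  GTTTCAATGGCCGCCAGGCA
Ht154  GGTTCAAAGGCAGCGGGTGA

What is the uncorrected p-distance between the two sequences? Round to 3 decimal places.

0.350

Differing sites — 2:T/G; 8:T/A; 12:C/A; 15:C/G; 16:A/G; 18:G/T; 19:C/G.
There are 7 differences over 20 sites, so p = 7/20 = 0.350.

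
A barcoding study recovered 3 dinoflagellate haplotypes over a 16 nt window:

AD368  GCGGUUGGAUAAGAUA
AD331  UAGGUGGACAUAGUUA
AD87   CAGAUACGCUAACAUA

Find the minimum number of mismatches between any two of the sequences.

Pairwise Hamming distances:
  AD368 vs AD331: 8
  AD368 vs AD87: 7
  AD331 vs AD87: 9
The smallest is 7, between AD368 and AD87.

7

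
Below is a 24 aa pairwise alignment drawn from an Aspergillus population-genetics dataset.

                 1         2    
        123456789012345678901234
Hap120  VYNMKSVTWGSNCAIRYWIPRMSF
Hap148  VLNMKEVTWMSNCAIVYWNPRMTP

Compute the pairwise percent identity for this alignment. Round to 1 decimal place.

Differing sites — 2:Y/L; 6:S/E; 10:G/M; 16:R/V; 19:I/N; 23:S/T; 24:F/P.
17 of the 24 sites match, so the percent identity is 17/24 × 100 = 70.8%.

70.8%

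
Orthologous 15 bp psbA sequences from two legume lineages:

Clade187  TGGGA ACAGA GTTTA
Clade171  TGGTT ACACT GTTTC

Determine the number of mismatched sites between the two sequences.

5

The sequences differ at positions 4 (G/T), 5 (A/T), 9 (G/C), 10 (A/T), 15 (A/C).
That gives 5 mismatches out of 15 aligned sites, so the Hamming distance is 5.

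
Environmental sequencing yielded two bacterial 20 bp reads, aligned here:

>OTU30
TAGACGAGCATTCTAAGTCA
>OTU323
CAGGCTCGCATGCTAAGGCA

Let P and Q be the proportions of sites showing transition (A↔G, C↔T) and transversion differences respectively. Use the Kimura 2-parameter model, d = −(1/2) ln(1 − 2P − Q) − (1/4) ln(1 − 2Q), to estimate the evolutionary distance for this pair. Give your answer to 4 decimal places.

The sequences differ at positions 1 (T/C, transition), 4 (A/G, transition), 6 (G/T, transversion), 7 (A/C, transversion), 12 (T/G, transversion), 18 (T/G, transversion).
Of the 6 differences, 2 transitions and 4 transversions over 20 sites: P = 2/20 = 0.100000, Q = 4/20 = 0.200000.
d = −0.5·ln(0.600000) − 0.25·ln(0.600000) = −0.5·(-0.510826) − 0.25·(-0.510826) = 0.3831.

0.3831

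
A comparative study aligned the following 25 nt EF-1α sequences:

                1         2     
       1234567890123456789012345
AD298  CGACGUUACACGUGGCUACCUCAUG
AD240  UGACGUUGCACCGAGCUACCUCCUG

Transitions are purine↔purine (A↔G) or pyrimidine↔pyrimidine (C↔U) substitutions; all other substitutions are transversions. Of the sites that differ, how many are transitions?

3

Mismatches occur at site 1 (C↔U, transition), site 8 (A↔G, transition), site 12 (G↔C, transversion), site 13 (U↔G, transversion), site 14 (G↔A, transition), site 23 (A↔C, transversion).
Of the 6 differences, 3 transitions and 3 transversions, so the answer is 3.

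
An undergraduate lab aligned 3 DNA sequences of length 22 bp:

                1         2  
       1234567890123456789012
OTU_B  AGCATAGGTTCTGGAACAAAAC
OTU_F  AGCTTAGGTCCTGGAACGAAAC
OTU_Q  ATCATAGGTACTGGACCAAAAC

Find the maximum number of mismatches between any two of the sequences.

5

Pairwise Hamming distances:
  OTU_B vs OTU_F: 3
  OTU_B vs OTU_Q: 3
  OTU_F vs OTU_Q: 5
The largest is 5, between OTU_F and OTU_Q.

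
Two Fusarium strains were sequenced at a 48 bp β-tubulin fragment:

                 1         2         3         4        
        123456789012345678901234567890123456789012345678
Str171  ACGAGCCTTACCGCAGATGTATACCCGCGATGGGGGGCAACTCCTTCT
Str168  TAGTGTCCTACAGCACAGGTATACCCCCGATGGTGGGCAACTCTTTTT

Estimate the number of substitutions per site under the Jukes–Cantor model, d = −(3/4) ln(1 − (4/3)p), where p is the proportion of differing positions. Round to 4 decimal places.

0.3041

Mismatches occur at site 1 (A→T), site 2 (C→A), site 4 (A→T), site 6 (C→T), site 8 (T→C), site 12 (C→A), site 16 (G→C), site 18 (T→G), site 27 (G→C), site 34 (G→T), site 44 (C→T), site 47 (C→T).
p = 12/48 = 0.250000.
d = −0.75 · ln(1 − (4/3)·0.250000) = −0.75 · ln(0.666667) = −0.75 · (-0.405465) = 0.3041.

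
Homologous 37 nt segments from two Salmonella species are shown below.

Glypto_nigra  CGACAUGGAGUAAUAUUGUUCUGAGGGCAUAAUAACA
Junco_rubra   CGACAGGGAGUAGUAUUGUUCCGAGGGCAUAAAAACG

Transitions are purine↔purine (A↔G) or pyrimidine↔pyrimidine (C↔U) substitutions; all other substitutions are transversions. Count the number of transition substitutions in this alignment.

3

The sequences differ at positions 6 (U/G, transversion), 13 (A/G, transition), 22 (U/C, transition), 33 (U/A, transversion), 37 (A/G, transition).
Of the 5 differences, 3 transitions and 2 transversions, so the answer is 3.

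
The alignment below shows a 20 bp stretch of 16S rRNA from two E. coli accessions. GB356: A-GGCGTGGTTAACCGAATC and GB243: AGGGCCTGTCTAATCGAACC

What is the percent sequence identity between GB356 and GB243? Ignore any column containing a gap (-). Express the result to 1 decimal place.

73.7%

Excluding the 1 gap column leaves 19 comparable sites.
Mismatches occur at site 6 (G/C), site 9 (G/T), site 10 (T/C), site 14 (C/T), site 19 (T/C).
14 of the 19 comparable sites match, so the percent identity is 14/19 × 100 = 73.7%.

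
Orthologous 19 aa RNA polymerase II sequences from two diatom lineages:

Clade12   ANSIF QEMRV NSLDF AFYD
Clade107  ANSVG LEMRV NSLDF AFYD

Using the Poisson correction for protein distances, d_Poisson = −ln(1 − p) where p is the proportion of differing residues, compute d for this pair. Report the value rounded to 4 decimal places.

0.1719

Differing sites — 4:I/V; 5:F/G; 6:Q/L.
p = 3/19 = 0.157895.
d = −ln(1 − 0.157895) = −ln(0.842105) = 0.1719.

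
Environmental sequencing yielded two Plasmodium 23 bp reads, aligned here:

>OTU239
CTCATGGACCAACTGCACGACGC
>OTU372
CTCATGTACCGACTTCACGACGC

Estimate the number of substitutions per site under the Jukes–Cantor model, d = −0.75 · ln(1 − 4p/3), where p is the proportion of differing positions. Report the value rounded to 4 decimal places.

Mismatches occur at site 7 (G→T), site 11 (A→G), site 15 (G→T).
p = 3/23 = 0.130435.
d = −0.75 · ln(1 − (4/3)·0.130435) = −0.75 · ln(0.826087) = −0.75 · (-0.191055) = 0.1433.

0.1433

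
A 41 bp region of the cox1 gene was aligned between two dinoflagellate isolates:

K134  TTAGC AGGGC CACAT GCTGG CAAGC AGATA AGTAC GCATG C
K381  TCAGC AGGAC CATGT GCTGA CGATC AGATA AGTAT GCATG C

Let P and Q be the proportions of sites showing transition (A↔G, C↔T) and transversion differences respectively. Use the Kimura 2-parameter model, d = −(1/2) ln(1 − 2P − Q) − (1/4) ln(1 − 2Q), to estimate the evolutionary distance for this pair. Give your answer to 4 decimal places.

0.2402

The sequences differ at positions 2 (T/C, transition), 9 (G/A, transition), 13 (C/T, transition), 14 (A/G, transition), 20 (G/A, transition), 22 (A/G, transition), 24 (G/T, transversion), 35 (C/T, transition).
Of the 8 differences, 7 transitions and 1 transversion over 41 sites: P = 7/41 = 0.170732, Q = 1/41 = 0.024390.
d = −0.5·ln(0.634146) − 0.25·ln(0.951220) = −0.5·(-0.455476) − 0.25·(-0.050010) = 0.2402.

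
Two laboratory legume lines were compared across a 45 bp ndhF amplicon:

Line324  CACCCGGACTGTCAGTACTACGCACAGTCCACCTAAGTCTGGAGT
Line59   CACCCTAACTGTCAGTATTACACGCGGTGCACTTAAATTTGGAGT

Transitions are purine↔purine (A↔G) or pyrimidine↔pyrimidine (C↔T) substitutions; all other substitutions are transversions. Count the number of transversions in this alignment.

2

Differing sites — 6:G/T (Tv); 7:G/A (Ti); 18:C/T (Ti); 22:G/A (Ti); 24:A/G (Ti); 26:A/G (Ti); 29:C/G (Tv); 33:C/T (Ti); 37:G/A (Ti); 39:C/T (Ti).
Of the 10 differences, 8 transitions and 2 transversions, so the answer is 2.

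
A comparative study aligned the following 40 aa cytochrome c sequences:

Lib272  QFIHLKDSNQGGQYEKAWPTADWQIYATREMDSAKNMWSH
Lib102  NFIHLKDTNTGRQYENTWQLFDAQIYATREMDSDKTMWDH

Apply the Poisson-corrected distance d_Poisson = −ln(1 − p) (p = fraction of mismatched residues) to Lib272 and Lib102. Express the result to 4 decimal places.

0.3930

Differing sites — 1:Q/N; 8:S/T; 10:Q/T; 12:G/R; 16:K/N; 17:A/T; 19:P/Q; 20:T/L; 21:A/F; 23:W/A; 34:A/D; 36:N/T; 39:S/D.
p = 13/40 = 0.325000.
d = −ln(1 − 0.325000) = −ln(0.675000) = 0.3930.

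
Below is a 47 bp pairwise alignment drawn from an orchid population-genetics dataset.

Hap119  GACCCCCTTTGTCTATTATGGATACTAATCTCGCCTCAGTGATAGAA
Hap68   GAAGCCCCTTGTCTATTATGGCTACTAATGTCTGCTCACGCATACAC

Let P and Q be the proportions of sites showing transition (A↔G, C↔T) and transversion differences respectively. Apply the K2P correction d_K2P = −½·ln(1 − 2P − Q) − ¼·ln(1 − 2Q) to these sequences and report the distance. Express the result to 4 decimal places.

0.3197

The sequences differ at positions 3 (C/A, transversion), 4 (C/G, transversion), 8 (T/C, transition), 22 (A/C, transversion), 30 (C/G, transversion), 33 (G/T, transversion), 34 (C/G, transversion), 39 (G/C, transversion), 40 (T/G, transversion), 41 (G/C, transversion), 45 (G/C, transversion), 47 (A/C, transversion).
Of the 12 differences, 1 transition and 11 transversions over 47 sites: P = 1/47 = 0.021277, Q = 11/47 = 0.234043.
d = −0.5·ln(0.723403) − 0.25·ln(0.531914) = −0.5·(-0.323789) − 0.25·(-0.631273) = 0.3197.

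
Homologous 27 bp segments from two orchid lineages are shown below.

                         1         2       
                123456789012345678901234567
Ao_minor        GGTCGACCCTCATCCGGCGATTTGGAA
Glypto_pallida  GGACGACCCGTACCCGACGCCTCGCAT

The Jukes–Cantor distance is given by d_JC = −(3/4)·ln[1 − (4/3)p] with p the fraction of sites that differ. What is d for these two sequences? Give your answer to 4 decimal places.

The sequences differ at positions 3 (T/A), 10 (T/G), 11 (C/T), 13 (T/C), 17 (G/A), 20 (A/C), 21 (T/C), 23 (T/C), 25 (G/C), 27 (A/T).
p = 10/27 = 0.370370.
d = −0.75 · ln(1 − (4/3)·0.370370) = −0.75 · ln(0.506173) = −0.75 · (-0.680877) = 0.5107.

0.5107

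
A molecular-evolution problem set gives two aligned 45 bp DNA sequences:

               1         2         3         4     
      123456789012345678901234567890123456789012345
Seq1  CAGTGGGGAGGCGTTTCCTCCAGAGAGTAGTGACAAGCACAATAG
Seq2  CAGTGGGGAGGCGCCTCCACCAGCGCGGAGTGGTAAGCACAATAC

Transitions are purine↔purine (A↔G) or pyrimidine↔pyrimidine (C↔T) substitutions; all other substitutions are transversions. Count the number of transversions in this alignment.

Mismatches occur at site 14 (T/C, transition), site 15 (T/C, transition), site 19 (T/A, transversion), site 24 (A/C, transversion), site 26 (A/C, transversion), site 28 (T/G, transversion), site 33 (A/G, transition), site 34 (C/T, transition), site 45 (G/C, transversion).
Of the 9 differences, 4 transitions and 5 transversions, so the answer is 5.

5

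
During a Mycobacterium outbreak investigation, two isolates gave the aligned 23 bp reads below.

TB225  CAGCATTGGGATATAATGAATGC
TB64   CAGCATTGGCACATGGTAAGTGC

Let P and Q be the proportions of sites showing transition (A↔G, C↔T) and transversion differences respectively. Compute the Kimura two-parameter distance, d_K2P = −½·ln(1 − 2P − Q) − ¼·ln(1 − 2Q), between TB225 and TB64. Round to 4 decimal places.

Mismatches occur at site 10 (G→C, transversion), site 12 (T→C, transition), site 15 (A→G, transition), site 16 (A→G, transition), site 18 (G→A, transition), site 20 (A→G, transition).
Of the 6 differences, 5 transitions and 1 transversion over 23 sites: P = 5/23 = 0.217391, Q = 1/23 = 0.043478.
d = −0.5·ln(0.521740) − 0.25·ln(0.913044) = −0.5·(-0.650586) − 0.25·(-0.090971) = 0.3480.

0.3480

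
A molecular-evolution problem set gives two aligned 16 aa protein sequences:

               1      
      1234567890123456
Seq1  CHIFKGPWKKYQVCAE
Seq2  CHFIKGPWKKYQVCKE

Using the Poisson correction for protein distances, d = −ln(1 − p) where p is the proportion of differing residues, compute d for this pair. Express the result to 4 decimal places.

Mismatches occur at site 3 (I↔F), site 4 (F↔I), site 15 (A↔K).
p = 3/16 = 0.187500.
d = −ln(1 − 0.187500) = −ln(0.812500) = 0.2076.

0.2076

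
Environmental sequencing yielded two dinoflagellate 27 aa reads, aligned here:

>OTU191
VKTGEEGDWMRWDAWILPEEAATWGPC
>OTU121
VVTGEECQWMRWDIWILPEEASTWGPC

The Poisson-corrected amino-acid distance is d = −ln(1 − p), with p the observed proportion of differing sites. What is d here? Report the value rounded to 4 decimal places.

Differing sites — 2:K/V; 7:G/C; 8:D/Q; 14:A/I; 22:A/S.
p = 5/27 = 0.185185.
d = −ln(1 − 0.185185) = −ln(0.814815) = 0.2048.

0.2048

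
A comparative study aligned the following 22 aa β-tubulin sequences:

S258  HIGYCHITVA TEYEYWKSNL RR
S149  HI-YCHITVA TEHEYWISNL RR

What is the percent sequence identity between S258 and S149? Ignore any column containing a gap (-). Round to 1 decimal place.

90.5%

Excluding the 1 gap column leaves 21 comparable sites.
The sequences differ at positions 13 (Y/H), 17 (K/I).
19 of the 21 comparable sites match, so the percent identity is 19/21 × 100 = 90.5%.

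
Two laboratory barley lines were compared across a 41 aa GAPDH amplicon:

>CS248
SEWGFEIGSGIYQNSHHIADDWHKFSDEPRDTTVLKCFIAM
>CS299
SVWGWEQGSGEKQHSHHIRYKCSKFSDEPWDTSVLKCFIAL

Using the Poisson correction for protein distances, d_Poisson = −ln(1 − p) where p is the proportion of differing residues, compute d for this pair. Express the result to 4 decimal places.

0.4177

Mismatches occur at site 2 (E/V), site 5 (F/W), site 7 (I/Q), site 11 (I/E), site 12 (Y/K), site 14 (N/H), site 19 (A/R), site 20 (D/Y), site 21 (D/K), site 22 (W/C), site 23 (H/S), site 30 (R/W), site 33 (T/S), site 41 (M/L).
p = 14/41 = 0.341463.
d = −ln(1 − 0.341463) = −ln(0.658537) = 0.4177.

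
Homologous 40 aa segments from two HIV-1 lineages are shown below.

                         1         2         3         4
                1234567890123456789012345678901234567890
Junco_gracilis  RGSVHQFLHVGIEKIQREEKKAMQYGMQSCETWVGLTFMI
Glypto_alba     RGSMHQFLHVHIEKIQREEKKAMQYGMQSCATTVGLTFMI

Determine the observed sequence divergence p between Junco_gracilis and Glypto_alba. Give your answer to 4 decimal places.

0.1000

Mismatches occur at site 4 (V/M), site 11 (G/H), site 31 (E/A), site 33 (W/T).
There are 4 differences over 40 sites, so p = 4/40 = 0.1000.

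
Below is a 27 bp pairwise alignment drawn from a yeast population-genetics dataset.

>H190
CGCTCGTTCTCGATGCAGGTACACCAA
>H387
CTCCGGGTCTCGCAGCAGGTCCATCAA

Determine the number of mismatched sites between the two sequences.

The sequences differ at positions 2 (G/T), 4 (T/C), 5 (C/G), 7 (T/G), 13 (A/C), 14 (T/A), 21 (A/C), 24 (C/T).
That gives 8 mismatches out of 27 aligned sites, so the Hamming distance is 8.

8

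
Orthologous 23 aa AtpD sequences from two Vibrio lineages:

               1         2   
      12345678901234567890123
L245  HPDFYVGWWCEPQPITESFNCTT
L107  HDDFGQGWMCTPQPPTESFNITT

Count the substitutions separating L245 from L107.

7

Mismatches occur at site 2 (P/D), site 5 (Y/G), site 6 (V/Q), site 9 (W/M), site 11 (E/T), site 15 (I/P), site 21 (C/I).
That gives 7 mismatches out of 23 aligned sites, so the Hamming distance is 7.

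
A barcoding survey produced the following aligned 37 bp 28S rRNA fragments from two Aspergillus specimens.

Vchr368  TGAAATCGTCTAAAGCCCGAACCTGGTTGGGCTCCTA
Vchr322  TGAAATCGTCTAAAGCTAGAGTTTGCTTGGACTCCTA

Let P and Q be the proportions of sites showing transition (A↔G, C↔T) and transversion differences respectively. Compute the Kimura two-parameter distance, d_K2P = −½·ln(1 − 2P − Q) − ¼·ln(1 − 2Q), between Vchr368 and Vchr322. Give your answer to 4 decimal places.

The sequences differ at positions 17 (C/T, transition), 18 (C/A, transversion), 21 (A/G, transition), 22 (C/T, transition), 23 (C/T, transition), 26 (G/C, transversion), 31 (G/A, transition).
Of the 7 differences, 5 transitions and 2 transversions over 37 sites: P = 5/37 = 0.135135, Q = 2/37 = 0.054054.
d = −0.5·ln(0.675676) − 0.25·ln(0.891892) = −0.5·(-0.392042) − 0.25·(-0.114410) = 0.2246.

0.2246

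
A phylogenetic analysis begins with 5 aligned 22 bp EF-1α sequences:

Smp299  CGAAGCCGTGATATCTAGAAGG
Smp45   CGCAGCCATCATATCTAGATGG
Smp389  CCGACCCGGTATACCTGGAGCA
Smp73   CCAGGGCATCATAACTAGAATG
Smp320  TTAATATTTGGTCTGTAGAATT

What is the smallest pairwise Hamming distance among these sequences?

4

Pairwise Hamming distances:
  Smp299 vs Smp45: 4
  Smp299 vs Smp389: 10
  Smp299 vs Smp73: 7
  Smp299 vs Smp320: 11
  Smp45 vs Smp389: 11
  Smp45 vs Smp73: 7
  Smp45 vs Smp320: 14
  Smp389 vs Smp73: 12
  Smp389 vs Smp320: 17
  Smp73 vs Smp320: 13
The smallest is 4, between Smp299 and Smp45.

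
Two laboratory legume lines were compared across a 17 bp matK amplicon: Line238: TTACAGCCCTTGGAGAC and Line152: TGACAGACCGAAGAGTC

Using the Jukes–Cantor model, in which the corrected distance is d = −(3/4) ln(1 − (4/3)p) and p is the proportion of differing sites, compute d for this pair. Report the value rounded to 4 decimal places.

Mismatches occur at site 2 (T↔G), site 7 (C↔A), site 10 (T↔G), site 11 (T↔A), site 12 (G↔A), site 16 (A↔T).
p = 6/17 = 0.352941.
d = −0.75 · ln(1 − (4/3)·0.352941) = −0.75 · ln(0.529412) = −0.75 · (-0.635988) = 0.4770.

0.4770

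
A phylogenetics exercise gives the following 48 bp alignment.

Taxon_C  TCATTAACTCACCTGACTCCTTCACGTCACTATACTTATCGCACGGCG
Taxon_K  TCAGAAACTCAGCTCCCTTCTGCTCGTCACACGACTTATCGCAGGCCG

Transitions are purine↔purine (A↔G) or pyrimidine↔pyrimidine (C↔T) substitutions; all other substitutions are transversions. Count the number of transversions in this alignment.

12

Differing sites — 4:T/G (Tv); 5:T/A (Tv); 12:C/G (Tv); 15:G/C (Tv); 16:A/C (Tv); 19:C/T (Ti); 22:T/G (Tv); 24:A/T (Tv); 31:T/A (Tv); 32:A/C (Tv); 33:T/G (Tv); 44:C/G (Tv); 46:G/C (Tv).
Of the 13 differences, 1 transition and 12 transversions, so the answer is 12.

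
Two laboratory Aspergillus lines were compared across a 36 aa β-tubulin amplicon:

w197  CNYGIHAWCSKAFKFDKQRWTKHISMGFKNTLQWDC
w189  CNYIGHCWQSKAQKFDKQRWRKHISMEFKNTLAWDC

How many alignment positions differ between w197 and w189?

8

Differing sites — 4:G/I; 5:I/G; 7:A/C; 9:C/Q; 13:F/Q; 21:T/R; 27:G/E; 33:Q/A.
That gives 8 mismatches out of 36 aligned sites, so the Hamming distance is 8.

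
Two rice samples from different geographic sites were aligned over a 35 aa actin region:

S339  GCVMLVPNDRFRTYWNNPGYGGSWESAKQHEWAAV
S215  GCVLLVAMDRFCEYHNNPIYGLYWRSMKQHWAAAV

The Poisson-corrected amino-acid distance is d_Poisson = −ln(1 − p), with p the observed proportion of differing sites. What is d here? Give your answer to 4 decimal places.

0.4643

Differing sites — 4:M/L; 7:P/A; 8:N/M; 12:R/C; 13:T/E; 15:W/H; 19:G/I; 22:G/L; 23:S/Y; 25:E/R; 27:A/M; 31:E/W; 32:W/A.
p = 13/35 = 0.371429.
d = −ln(1 − 0.371429) = −ln(0.628571) = 0.4643.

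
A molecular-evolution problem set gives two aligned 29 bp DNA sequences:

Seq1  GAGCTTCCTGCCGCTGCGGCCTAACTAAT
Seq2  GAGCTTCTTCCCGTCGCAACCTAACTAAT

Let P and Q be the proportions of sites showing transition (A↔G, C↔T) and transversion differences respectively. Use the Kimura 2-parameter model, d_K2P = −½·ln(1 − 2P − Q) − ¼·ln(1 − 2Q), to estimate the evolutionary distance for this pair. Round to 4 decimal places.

The sequences differ at positions 8 (C/T, transition), 10 (G/C, transversion), 14 (C/T, transition), 15 (T/C, transition), 18 (G/A, transition), 19 (G/A, transition).
Of the 6 differences, 5 transitions and 1 transversion over 29 sites: P = 5/29 = 0.172414, Q = 1/29 = 0.034483.
d = −0.5·ln(0.620689) − 0.25·ln(0.931034) = −0.5·(-0.476925) − 0.25·(-0.071459) = 0.2563.

0.2563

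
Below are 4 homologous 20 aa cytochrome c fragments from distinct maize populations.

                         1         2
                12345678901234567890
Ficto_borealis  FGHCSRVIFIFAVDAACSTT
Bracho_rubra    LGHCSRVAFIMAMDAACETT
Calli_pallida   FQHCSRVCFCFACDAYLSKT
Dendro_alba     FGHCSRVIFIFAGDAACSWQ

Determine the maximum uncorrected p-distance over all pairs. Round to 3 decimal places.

0.500

Pairwise Hamming distances:
  Ficto_borealis vs Bracho_rubra: 5
  Ficto_borealis vs Calli_pallida: 7
  Ficto_borealis vs Dendro_alba: 3
  Bracho_rubra vs Calli_pallida: 10
  Bracho_rubra vs Dendro_alba: 7
  Calli_pallida vs Dendro_alba: 8
The largest is 10 mismatches, between Bracho_rubra and Calli_pallida; p = 10/20 = 0.500.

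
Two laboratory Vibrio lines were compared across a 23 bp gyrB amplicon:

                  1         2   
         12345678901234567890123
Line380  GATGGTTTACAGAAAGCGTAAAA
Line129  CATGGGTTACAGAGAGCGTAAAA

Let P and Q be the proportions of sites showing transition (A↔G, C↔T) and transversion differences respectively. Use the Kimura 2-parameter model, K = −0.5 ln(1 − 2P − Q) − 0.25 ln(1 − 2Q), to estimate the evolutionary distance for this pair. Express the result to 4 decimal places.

Mismatches occur at site 1 (G→C, transversion), site 6 (T→G, transversion), site 14 (A→G, transition).
Of the 3 differences, 1 transition and 2 transversions over 23 sites: P = 1/23 = 0.043478, Q = 2/23 = 0.086957.
d = −0.5·ln(0.826087) − 0.25·ln(0.826086) = −0.5·(-0.191055) − 0.25·(-0.191056) = 0.1433.

0.1433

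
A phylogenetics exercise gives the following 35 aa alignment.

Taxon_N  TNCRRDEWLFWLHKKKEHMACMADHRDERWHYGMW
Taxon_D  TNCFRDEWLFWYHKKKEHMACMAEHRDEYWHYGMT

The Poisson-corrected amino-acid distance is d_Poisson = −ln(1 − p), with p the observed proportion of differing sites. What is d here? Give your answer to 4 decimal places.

Mismatches occur at site 4 (R/F), site 12 (L/Y), site 24 (D/E), site 29 (R/Y), site 35 (W/T).
p = 5/35 = 0.142857.
d = −ln(1 − 0.142857) = −ln(0.857143) = 0.1542.

0.1542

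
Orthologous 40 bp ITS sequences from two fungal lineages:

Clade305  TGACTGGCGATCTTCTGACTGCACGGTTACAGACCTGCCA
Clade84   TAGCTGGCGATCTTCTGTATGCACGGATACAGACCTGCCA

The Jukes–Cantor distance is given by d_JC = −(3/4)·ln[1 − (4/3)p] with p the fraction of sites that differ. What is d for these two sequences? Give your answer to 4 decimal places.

0.1367

Mismatches occur at site 2 (G/A), site 3 (A/G), site 18 (A/T), site 19 (C/A), site 27 (T/A).
p = 5/40 = 0.125000.
d = −0.75 · ln(1 − (4/3)·0.125000) = −0.75 · ln(0.833333) = −0.75 · (-0.182322) = 0.1367.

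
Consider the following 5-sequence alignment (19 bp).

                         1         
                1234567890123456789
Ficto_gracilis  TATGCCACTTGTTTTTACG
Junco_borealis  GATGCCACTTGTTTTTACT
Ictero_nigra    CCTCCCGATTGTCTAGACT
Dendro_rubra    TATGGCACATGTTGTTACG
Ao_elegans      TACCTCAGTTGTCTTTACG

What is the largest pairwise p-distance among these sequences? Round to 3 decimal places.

0.632

Pairwise Hamming distances:
  Ficto_gracilis vs Junco_borealis: 2
  Ficto_gracilis vs Ictero_nigra: 9
  Ficto_gracilis vs Dendro_rubra: 3
  Ficto_gracilis vs Ao_elegans: 5
  Junco_borealis vs Ictero_nigra: 8
  Junco_borealis vs Dendro_rubra: 5
  Junco_borealis vs Ao_elegans: 7
  Ictero_nigra vs Dendro_rubra: 12
  Ictero_nigra vs Ao_elegans: 9
  Dendro_rubra vs Ao_elegans: 7
The largest is 12 mismatches, between Ictero_nigra and Dendro_rubra; p = 12/19 = 0.632.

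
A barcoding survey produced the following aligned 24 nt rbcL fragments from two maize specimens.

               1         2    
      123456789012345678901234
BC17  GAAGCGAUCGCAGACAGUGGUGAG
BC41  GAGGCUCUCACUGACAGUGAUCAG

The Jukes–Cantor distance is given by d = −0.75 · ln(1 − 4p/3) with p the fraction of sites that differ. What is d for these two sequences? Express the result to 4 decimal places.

Mismatches occur at site 3 (A→G), site 6 (G→U), site 7 (A→C), site 10 (G→A), site 12 (A→U), site 20 (G→A), site 22 (G→C).
p = 7/24 = 0.291667.
d = −0.75 · ln(1 − (4/3)·0.291667) = −0.75 · ln(0.611111) = −0.75 · (-0.492477) = 0.3694.

0.3694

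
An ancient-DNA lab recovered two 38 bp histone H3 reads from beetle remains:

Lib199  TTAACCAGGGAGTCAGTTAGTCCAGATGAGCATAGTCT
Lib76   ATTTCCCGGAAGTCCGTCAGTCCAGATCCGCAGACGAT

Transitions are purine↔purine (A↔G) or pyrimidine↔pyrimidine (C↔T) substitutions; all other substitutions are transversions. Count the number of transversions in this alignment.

Differing sites — 1:T/A (Tv); 3:A/T (Tv); 4:A/T (Tv); 7:A/C (Tv); 10:G/A (Ti); 15:A/C (Tv); 18:T/C (Ti); 28:G/C (Tv); 29:A/C (Tv); 33:T/G (Tv); 35:G/C (Tv); 36:T/G (Tv); 37:C/A (Tv).
Of the 13 differences, 2 transitions and 11 transversions, so the answer is 11.

11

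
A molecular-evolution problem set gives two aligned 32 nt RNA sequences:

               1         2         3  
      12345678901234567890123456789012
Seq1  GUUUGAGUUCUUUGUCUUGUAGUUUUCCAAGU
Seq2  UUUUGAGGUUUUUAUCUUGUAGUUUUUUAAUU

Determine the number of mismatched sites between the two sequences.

7

The sequences differ at positions 1 (G/U), 8 (U/G), 10 (C/U), 14 (G/A), 27 (C/U), 28 (C/U), 31 (G/U).
That gives 7 mismatches out of 32 aligned sites, so the Hamming distance is 7.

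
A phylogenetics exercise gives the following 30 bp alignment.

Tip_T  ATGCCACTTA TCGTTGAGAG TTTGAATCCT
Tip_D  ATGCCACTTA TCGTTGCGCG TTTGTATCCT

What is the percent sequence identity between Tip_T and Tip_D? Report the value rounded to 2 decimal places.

90.00%

Differing sites — 17:A/C; 19:A/C; 25:A/T.
27 of the 30 sites match, so the percent identity is 27/30 × 100 = 90.00%.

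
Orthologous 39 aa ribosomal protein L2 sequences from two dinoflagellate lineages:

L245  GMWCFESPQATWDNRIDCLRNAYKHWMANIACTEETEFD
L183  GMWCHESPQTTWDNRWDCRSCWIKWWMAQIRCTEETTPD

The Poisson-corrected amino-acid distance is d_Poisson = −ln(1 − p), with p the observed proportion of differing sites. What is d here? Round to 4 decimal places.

The sequences differ at positions 5 (F/H), 10 (A/T), 16 (I/W), 19 (L/R), 20 (R/S), 21 (N/C), 22 (A/W), 23 (Y/I), 25 (H/W), 29 (N/Q), 31 (A/R), 37 (E/T), 38 (F/P).
p = 13/39 = 0.333333.
d = −ln(1 − 0.333333) = −ln(0.666667) = 0.4055.

0.4055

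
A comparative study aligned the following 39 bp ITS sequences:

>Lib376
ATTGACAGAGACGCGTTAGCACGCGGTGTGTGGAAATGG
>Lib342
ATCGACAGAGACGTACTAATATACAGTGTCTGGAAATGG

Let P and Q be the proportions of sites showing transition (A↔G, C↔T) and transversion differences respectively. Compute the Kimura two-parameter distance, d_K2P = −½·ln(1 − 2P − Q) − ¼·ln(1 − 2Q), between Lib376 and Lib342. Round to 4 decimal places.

The sequences differ at positions 3 (T/C, transition), 14 (C/T, transition), 15 (G/A, transition), 16 (T/C, transition), 19 (G/A, transition), 20 (C/T, transition), 22 (C/T, transition), 23 (G/A, transition), 25 (G/A, transition), 30 (G/C, transversion).
Of the 10 differences, 9 transitions and 1 transversion over 39 sites: P = 9/39 = 0.230769, Q = 1/39 = 0.025641.
d = −0.5·ln(0.512821) − 0.25·ln(0.948718) = −0.5·(-0.667828) − 0.25·(-0.052644) = 0.3471.

0.3471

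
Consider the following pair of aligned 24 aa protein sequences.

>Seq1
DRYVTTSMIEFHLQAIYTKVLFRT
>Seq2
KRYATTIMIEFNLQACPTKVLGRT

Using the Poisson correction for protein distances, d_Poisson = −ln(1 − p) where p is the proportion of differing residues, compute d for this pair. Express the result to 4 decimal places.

0.3448

Differing sites — 1:D/K; 4:V/A; 7:S/I; 12:H/N; 16:I/C; 17:Y/P; 22:F/G.
p = 7/24 = 0.291667.
d = −ln(1 − 0.291667) = −ln(0.708333) = 0.3448.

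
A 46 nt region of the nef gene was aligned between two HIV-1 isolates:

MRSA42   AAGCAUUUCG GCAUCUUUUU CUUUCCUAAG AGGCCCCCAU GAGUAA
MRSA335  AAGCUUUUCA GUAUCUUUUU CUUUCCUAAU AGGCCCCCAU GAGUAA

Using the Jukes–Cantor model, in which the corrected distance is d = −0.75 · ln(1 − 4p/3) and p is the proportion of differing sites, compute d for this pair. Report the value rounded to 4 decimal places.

The sequences differ at positions 5 (A/U), 10 (G/A), 12 (C/U), 30 (G/U).
p = 4/46 = 0.086957.
d = −0.75 · ln(1 − (4/3)·0.086957) = −0.75 · ln(0.884057) = −0.75 · (-0.123234) = 0.0924.

0.0924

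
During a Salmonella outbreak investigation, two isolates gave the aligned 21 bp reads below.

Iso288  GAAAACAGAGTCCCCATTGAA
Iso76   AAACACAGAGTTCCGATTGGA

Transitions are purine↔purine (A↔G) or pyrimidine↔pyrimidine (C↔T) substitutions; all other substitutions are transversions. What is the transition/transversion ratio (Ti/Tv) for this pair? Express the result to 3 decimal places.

Mismatches occur at site 1 (G↔A, transition), site 4 (A↔C, transversion), site 12 (C↔T, transition), site 15 (C↔G, transversion), site 20 (A↔G, transition).
Of the 5 differences, 3 transitions and 2 transversions, so Ti/Tv = 3/2 = 1.500.

1.500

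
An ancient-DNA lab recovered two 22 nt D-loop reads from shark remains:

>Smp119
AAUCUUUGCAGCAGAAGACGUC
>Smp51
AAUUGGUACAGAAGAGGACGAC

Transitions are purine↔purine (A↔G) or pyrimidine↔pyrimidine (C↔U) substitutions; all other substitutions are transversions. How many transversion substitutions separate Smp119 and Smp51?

The sequences differ at positions 4 (C/U, transition), 5 (U/G, transversion), 6 (U/G, transversion), 8 (G/A, transition), 12 (C/A, transversion), 16 (A/G, transition), 21 (U/A, transversion).
Of the 7 differences, 3 transitions and 4 transversions, so the answer is 4.

4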